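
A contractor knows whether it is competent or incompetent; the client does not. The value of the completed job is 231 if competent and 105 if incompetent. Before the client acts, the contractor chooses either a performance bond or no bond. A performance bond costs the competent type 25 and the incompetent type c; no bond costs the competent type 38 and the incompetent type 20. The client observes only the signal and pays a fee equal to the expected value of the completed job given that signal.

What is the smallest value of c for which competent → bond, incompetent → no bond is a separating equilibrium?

146

Under separation: bond → competent (pays 231); no bond → incompetent (pays 105).
Competent: 231 − 25 = 206 ≥ 105 − 38 = 67. Holds regardless of c. ✓
Incompetent: 105 − 20 ≥ 231 − c, so c ≥ 231 − 85 = 146.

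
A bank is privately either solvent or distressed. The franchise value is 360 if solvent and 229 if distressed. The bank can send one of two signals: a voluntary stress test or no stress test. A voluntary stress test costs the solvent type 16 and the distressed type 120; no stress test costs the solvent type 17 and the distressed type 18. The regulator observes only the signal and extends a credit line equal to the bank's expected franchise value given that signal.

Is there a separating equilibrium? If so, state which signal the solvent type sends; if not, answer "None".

None

Try solvent → stress test, distressed → no stress test:
  Under separation the regulator infers type exactly: stress test → solvent (pays 360), no stress test → distressed (pays 229).
  Solvent: stress test gives 360 − 16 = 344; no stress test gives 229 − 17 = 212. No deviation. ✓
  Distressed: no stress test gives 229 − 18 = 211; stress test gives 360 − 120 = 240. Would deviate. ✗
Try solvent → no stress test, distressed → stress test:
  Under separation the regulator infers type exactly: no stress test → solvent (pays 360), stress test → distressed (pays 229).
  Solvent: no stress test gives 360 − 17 = 343; stress test gives 229 − 16 = 213. No deviation. ✓
  Distressed: stress test gives 229 − 120 = 109; no stress test gives 360 − 18 = 342. Would deviate. ✗
Neither assignment is incentive-compatible.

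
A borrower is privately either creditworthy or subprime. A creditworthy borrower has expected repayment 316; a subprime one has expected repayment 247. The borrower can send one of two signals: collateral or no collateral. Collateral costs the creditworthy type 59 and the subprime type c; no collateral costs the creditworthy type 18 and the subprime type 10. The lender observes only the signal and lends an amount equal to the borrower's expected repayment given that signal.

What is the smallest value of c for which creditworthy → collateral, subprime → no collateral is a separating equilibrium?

79

Under separation: collateral → creditworthy (pays 316); no collateral → subprime (pays 247).
Creditworthy: 316 − 59 = 257 ≥ 247 − 18 = 229. Holds regardless of c. ✓
Subprime: 247 − 10 ≥ 316 − c, so c ≥ 316 − 237 = 79.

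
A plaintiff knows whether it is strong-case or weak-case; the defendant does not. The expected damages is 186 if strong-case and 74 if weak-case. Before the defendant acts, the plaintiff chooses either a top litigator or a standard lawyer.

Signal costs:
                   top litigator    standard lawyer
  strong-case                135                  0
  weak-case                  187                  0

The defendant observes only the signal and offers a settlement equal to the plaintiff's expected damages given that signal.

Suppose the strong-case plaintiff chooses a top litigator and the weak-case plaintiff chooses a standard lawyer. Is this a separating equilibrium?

Under separation the defendant infers type exactly: top litigator → strong-case (pays 186), standard lawyer → weak-case (pays 74).
Strong-case: top litigator gives 186 − 135 = 51; standard lawyer gives 74 − 0 = 74. Would deviate. ✗
Weak-case: standard lawyer gives 74 − 0 = 74; top litigator gives 186 − 187 = -1. No deviation. ✓

No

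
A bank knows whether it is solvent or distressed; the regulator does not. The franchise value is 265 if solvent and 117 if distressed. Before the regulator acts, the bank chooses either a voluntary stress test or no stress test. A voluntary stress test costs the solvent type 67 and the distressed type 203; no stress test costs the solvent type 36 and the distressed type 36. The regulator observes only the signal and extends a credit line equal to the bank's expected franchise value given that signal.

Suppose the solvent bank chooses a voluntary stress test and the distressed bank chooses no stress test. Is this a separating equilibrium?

Under separation the regulator infers type exactly: stress test → solvent (pays 265), no stress test → distressed (pays 117).
Solvent: stress test gives 265 − 67 = 198; no stress test gives 117 − 36 = 81. No deviation. ✓
Distressed: no stress test gives 117 − 36 = 81; stress test gives 265 − 203 = 62. No deviation. ✓
Both incentive constraints hold.

Yes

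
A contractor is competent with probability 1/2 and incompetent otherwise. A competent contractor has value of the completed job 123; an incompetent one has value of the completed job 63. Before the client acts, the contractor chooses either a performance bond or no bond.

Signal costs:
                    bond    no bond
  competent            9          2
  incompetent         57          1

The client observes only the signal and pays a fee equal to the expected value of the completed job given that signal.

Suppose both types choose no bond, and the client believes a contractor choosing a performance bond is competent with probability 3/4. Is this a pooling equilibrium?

No

At the pooled signal (no bond) the client holds the prior 1/2 and pays 1/2·123 + 1/2·63 = 93. Off-path (bond) belief 3/4 gives 3/4·123 + 1/4·63 = 108.
Competent: no bond gives 93 − 2 = 91; bond gives 108 − 9 = 99. Deviates. ✗
Incompetent: no bond gives 93 − 1 = 92; bond gives 108 − 57 = 51. Stays. ✓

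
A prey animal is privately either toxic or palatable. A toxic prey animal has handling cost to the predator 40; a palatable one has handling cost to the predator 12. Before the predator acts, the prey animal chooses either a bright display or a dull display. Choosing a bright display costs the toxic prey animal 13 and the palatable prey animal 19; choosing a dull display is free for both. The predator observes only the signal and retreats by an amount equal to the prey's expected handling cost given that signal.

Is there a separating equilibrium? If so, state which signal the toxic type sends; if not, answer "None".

Try toxic → bright display, palatable → dull display:
  If types separate, bright display earns payment 40 and dull display earns 12.
  Toxic: bright display gives 40 − 13 = 27; dull display gives 12 − 0 = 12. No deviation. ✓
  Palatable: dull display gives 12 − 0 = 12; bright display gives 40 − 19 = 21. Would deviate. ✗
Try toxic → dull display, palatable → bright display:
  If types separate, dull display earns payment 40 and bright display earns 12.
  Toxic: dull display gives 40 − 0 = 40; bright display gives 12 − 13 = -1. No deviation. ✓
  Palatable: bright display gives 12 − 19 = -7; dull display gives 40 − 0 = 40. Would deviate. ✗
Neither assignment is incentive-compatible.

None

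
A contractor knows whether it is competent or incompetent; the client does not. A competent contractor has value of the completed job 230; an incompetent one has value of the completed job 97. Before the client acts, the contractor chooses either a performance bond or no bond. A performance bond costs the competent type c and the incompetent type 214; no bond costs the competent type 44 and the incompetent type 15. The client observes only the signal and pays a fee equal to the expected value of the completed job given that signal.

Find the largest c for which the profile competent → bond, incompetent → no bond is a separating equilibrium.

Under separation: bond → competent (pays 230); no bond → incompetent (pays 97).
Incompetent: 97 − 15 = 82 ≥ 230 − 214 = 16. Holds regardless of c. ✓
Competent: 230 − c ≥ 97 − 44, so c ≤ 230 − 53 = 177.

177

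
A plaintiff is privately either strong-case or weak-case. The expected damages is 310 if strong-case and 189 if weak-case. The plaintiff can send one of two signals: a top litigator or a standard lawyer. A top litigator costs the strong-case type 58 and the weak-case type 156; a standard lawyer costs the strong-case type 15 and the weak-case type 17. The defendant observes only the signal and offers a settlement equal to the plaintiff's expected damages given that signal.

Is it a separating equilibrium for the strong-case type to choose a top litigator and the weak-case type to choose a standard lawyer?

If types separate, top litigator earns payment 310 and standard lawyer earns 189.
Strong-case: top litigator gives 310 − 58 = 252; standard lawyer gives 189 − 15 = 174. No deviation. ✓
Weak-case: standard lawyer gives 189 − 17 = 172; top litigator gives 310 − 156 = 154. No deviation. ✓
Neither type gains from mimicking the other.

Yes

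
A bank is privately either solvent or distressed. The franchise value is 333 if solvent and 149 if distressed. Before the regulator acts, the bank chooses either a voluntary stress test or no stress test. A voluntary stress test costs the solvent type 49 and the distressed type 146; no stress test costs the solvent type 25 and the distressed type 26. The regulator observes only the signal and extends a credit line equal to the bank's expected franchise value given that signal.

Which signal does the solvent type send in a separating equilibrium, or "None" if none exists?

Try solvent → stress test, distressed → no stress test:
  Under separation the regulator infers type exactly: stress test → solvent (pays 333), no stress test → distressed (pays 149).
  Solvent: stress test gives 333 − 49 = 284; no stress test gives 149 − 25 = 124. No deviation. ✓
  Distressed: no stress test gives 149 − 26 = 123; stress test gives 333 − 146 = 187. Would deviate. ✗
Try solvent → no stress test, distressed → stress test:
  Under separation the regulator infers type exactly: no stress test → solvent (pays 333), stress test → distressed (pays 149).
  Solvent: no stress test gives 333 − 25 = 308; stress test gives 149 − 49 = 100. No deviation. ✓
  Distressed: stress test gives 149 − 146 = 3; no stress test gives 333 − 26 = 307. Would deviate. ✗
Neither assignment is incentive-compatible.

None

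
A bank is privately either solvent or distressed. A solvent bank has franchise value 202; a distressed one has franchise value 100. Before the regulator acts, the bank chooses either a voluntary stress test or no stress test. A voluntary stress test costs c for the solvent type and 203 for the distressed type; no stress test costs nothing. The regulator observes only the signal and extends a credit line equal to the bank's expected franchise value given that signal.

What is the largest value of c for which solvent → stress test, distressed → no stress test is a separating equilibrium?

Under separation: stress test → solvent (pays 202); no stress test → distressed (pays 100).
Distressed: 100 − 0 = 100 ≥ 202 − 203 = -1. Holds regardless of c. ✓
Solvent: 202 − c ≥ 100 − 0, so c ≤ 202 − 100 = 102.

102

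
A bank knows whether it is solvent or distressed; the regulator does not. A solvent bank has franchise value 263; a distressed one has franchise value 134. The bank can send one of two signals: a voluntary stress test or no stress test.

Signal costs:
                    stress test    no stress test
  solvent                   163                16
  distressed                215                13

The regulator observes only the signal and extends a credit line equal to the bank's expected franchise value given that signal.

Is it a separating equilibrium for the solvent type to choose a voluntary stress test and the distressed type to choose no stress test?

No

If types separate, stress test earns payment 263 and no stress test earns 134.
Solvent: stress test gives 263 − 163 = 100; no stress test gives 134 − 16 = 118. Would deviate. ✗
Distressed: no stress test gives 134 − 13 = 121; stress test gives 263 − 215 = 48. No deviation. ✓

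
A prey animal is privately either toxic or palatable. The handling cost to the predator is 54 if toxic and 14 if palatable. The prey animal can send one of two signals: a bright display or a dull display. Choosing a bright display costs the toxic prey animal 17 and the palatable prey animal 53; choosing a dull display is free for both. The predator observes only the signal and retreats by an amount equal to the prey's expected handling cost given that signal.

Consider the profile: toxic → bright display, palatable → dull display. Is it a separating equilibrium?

Yes

If types separate, bright display earns payment 54 and dull display earns 14.
Toxic: bright display gives 54 − 17 = 37; dull display gives 14 − 0 = 14. No deviation. ✓
Palatable: dull display gives 14 − 0 = 14; bright display gives 54 − 53 = 1. No deviation. ✓
Both incentive constraints hold.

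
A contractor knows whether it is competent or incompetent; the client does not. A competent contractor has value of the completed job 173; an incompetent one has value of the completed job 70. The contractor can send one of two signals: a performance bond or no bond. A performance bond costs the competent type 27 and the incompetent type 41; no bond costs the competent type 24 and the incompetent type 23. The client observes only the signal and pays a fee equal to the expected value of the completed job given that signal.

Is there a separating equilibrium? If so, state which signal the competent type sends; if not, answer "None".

None

Try competent → bond, incompetent → no bond:
  If types separate, bond earns payment 173 and no bond earns 70.
  Competent: bond gives 173 − 27 = 146; no bond gives 70 − 24 = 46. No deviation. ✓
  Incompetent: no bond gives 70 − 23 = 47; bond gives 173 − 41 = 132. Would deviate. ✗
Try competent → no bond, incompetent → bond:
  If types separate, no bond earns payment 173 and bond earns 70.
  Competent: no bond gives 173 − 24 = 149; bond gives 70 − 27 = 43. No deviation. ✓
  Incompetent: bond gives 70 − 41 = 29; no bond gives 173 − 23 = 150. Would deviate. ✗
Neither assignment is incentive-compatible.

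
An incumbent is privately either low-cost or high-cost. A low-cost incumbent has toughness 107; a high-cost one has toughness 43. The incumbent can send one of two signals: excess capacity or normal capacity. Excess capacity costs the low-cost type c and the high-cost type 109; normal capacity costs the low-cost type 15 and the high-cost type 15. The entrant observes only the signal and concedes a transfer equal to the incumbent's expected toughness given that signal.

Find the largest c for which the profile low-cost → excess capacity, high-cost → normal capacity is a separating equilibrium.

Under separation: excess capacity → low-cost (pays 107); normal capacity → high-cost (pays 43).
High-cost: 43 − 15 = 28 ≥ 107 − 109 = -2. Holds regardless of c. ✓
Low-cost: 107 − c ≥ 43 − 15, so c ≤ 107 − 28 = 79.

79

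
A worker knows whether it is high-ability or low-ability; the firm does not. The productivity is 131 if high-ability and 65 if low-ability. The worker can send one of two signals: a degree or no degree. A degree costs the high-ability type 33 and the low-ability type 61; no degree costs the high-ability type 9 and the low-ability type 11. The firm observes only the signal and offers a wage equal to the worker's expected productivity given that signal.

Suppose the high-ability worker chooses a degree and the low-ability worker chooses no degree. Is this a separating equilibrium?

No

Under separation the firm infers type exactly: degree → high-ability (pays 131), no degree → low-ability (pays 65).
High-ability: degree gives 131 − 33 = 98; no degree gives 65 − 9 = 56. No deviation. ✓
Low-ability: no degree gives 65 − 11 = 54; degree gives 131 − 61 = 70. Would deviate. ✗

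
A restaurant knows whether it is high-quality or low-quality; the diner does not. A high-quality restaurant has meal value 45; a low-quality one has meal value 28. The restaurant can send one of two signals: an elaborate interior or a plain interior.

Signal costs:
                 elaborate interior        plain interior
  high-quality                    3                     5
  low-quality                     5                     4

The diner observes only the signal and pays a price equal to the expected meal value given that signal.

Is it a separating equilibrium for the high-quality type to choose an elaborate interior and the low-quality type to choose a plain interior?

If types separate, elaborate interior earns payment 45 and plain interior earns 28.
High-quality: elaborate interior gives 45 − 3 = 42; plain interior gives 28 − 5 = 23. No deviation. ✓
Low-quality: plain interior gives 28 − 4 = 24; elaborate interior gives 45 − 5 = 40. Would deviate. ✗

No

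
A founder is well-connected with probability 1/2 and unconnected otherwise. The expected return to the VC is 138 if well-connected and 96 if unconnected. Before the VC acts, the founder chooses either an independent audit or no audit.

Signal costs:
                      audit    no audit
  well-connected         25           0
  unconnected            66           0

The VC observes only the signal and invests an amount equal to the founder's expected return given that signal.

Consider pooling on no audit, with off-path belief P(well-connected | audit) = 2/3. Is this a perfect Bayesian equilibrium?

At the pooled signal (no audit) the VC holds the prior 1/2 and pays 1/2·138 + 1/2·96 = 117. Off-path (audit) belief 2/3 gives 2/3·138 + 1/3·96 = 124.
Well-connected: no audit gives 117 − 0 = 117; audit gives 124 − 25 = 99. Stays. ✓
Unconnected: no audit gives 117 − 0 = 117; audit gives 124 − 66 = 58. Stays. ✓

Yes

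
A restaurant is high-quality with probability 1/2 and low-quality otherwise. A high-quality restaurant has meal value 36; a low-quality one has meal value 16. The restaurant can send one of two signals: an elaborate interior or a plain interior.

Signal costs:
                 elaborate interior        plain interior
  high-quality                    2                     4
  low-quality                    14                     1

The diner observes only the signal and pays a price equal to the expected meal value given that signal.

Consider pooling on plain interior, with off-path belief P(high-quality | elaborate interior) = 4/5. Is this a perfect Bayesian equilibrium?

At the pooled signal (plain interior) the diner holds the prior 1/2 and pays 1/2·36 + 1/2·16 = 26. Off-path (elaborate interior) belief 4/5 gives 4/5·36 + 1/5·16 = 32.
High-quality: plain interior gives 26 − 4 = 22; elaborate interior gives 32 − 2 = 30. Deviates. ✗
Low-quality: plain interior gives 26 − 1 = 25; elaborate interior gives 32 − 14 = 18. Stays. ✓

No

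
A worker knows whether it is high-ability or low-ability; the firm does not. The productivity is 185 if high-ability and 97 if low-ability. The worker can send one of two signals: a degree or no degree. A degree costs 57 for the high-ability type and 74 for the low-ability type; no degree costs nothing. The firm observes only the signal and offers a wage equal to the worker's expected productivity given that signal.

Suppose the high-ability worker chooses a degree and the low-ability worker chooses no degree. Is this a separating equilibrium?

No

If types separate, degree earns payment 185 and no degree earns 97.
High-ability: degree gives 185 − 57 = 128; no degree gives 97 − 0 = 97. No deviation. ✓
Low-ability: no degree gives 97 − 0 = 97; degree gives 185 − 74 = 111. Would deviate. ✗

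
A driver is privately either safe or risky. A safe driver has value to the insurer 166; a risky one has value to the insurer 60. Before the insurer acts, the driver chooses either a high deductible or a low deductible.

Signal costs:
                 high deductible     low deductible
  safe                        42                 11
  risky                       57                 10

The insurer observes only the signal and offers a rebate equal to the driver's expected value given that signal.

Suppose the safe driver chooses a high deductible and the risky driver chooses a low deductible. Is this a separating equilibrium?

No

If types separate, high deductible earns payment 166 and low deductible earns 60.
Safe: high deductible gives 166 − 42 = 124; low deductible gives 60 − 11 = 49. No deviation. ✓
Risky: low deductible gives 60 − 10 = 50; high deductible gives 166 − 57 = 109. Would deviate. ✗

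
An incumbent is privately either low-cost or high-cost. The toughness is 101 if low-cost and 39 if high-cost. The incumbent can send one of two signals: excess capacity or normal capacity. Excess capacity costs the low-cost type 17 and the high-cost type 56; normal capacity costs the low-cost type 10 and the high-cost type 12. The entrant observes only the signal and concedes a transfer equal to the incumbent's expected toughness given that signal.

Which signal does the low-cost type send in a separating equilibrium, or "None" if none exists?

Try low-cost → excess capacity, high-cost → normal capacity:
  Under separation the entrant infers type exactly: excess capacity → low-cost (pays 101), normal capacity → high-cost (pays 39).
  Low-cost: excess capacity gives 101 − 17 = 84; normal capacity gives 39 − 10 = 29. No deviation. ✓
  High-cost: normal capacity gives 39 − 12 = 27; excess capacity gives 101 − 56 = 45. Would deviate. ✗
Try low-cost → normal capacity, high-cost → excess capacity:
  Under separation the entrant infers type exactly: normal capacity → low-cost (pays 101), excess capacity → high-cost (pays 39).
  Low-cost: normal capacity gives 101 − 10 = 91; excess capacity gives 39 − 17 = 22. No deviation. ✓
  High-cost: excess capacity gives 39 − 56 = -17; normal capacity gives 101 − 12 = 89. Would deviate. ✗
Neither assignment is incentive-compatible.

None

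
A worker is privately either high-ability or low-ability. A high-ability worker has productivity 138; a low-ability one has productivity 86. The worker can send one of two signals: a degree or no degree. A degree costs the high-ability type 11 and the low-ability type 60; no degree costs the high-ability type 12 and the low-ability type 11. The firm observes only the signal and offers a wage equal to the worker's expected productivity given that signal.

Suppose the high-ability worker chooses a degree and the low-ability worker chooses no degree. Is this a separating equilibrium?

If types separate, degree earns payment 138 and no degree earns 86.
High-ability: degree gives 138 − 11 = 127; no degree gives 86 − 12 = 74. No deviation. ✓
Low-ability: no degree gives 86 − 11 = 75; degree gives 138 − 60 = 78. Would deviate. ✗

No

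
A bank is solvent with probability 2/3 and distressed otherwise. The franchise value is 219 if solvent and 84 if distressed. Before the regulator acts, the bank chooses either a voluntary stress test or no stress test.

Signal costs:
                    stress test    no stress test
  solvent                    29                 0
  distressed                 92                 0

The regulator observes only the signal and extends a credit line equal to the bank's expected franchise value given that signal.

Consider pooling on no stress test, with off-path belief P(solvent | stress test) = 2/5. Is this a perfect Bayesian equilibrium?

At the pooled signal (no stress test) the regulator holds the prior 2/3 and pays 2/3·219 + 1/3·84 = 174. Off-path (stress test) belief 2/5 gives 2/5·219 + 3/5·84 = 138.
Solvent: no stress test gives 174 − 0 = 174; stress test gives 138 − 29 = 109. Stays. ✓
Distressed: no stress test gives 174 − 0 = 174; stress test gives 138 − 92 = 46. Stays. ✓

Yes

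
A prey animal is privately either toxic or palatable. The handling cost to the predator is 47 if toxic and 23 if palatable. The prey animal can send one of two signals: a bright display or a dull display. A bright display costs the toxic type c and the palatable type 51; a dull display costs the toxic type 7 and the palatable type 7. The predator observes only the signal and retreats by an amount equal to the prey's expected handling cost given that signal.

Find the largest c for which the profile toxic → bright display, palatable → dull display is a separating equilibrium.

31

Under separation: bright display → toxic (pays 47); dull display → palatable (pays 23).
Palatable: 23 − 7 = 16 ≥ 47 − 51 = -4. Holds regardless of c. ✓
Toxic: 47 − c ≥ 23 − 7, so c ≤ 47 − 16 = 31.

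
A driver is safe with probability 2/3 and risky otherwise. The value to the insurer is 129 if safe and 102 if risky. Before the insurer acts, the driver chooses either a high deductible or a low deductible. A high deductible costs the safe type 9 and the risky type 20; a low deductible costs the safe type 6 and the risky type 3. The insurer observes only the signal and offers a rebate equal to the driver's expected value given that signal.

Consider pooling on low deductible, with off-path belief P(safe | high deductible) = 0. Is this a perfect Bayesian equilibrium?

Yes

On the equilibrium path (low deductible) the insurer holds the prior 2/3 and pays 2/3·129 + 1/3·102 = 120. Off-path (high deductible) belief 0 gives 0·129 + 1·102 = 102.
Safe: low deductible gives 120 − 6 = 114; high deductible gives 102 − 9 = 93. Stays. ✓
Risky: low deductible gives 120 − 3 = 117; high deductible gives 102 − 20 = 82. Stays. ✓
Beliefs are Bayes-consistent on-path and both types best-respond.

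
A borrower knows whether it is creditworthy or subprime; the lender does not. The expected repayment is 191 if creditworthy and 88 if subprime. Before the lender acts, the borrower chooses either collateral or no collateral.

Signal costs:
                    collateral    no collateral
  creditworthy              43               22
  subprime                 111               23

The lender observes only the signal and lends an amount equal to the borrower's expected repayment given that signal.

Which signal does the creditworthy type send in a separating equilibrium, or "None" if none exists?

Try creditworthy → collateral, subprime → no collateral:
  Under separation the lender infers type exactly: collateral → creditworthy (pays 191), no collateral → subprime (pays 88).
  Creditworthy: collateral gives 191 − 43 = 148; no collateral gives 88 − 22 = 66. No deviation. ✓
  Subprime: no collateral gives 88 − 23 = 65; collateral gives 191 − 111 = 80. Would deviate. ✗
Try creditworthy → no collateral, subprime → collateral:
  Under separation the lender infers type exactly: no collateral → creditworthy (pays 191), collateral → subprime (pays 88).
  Creditworthy: no collateral gives 191 − 22 = 169; collateral gives 88 − 43 = 45. No deviation. ✓
  Subprime: collateral gives 88 − 111 = -23; no collateral gives 191 − 23 = 168. Would deviate. ✗
Neither assignment is incentive-compatible.

None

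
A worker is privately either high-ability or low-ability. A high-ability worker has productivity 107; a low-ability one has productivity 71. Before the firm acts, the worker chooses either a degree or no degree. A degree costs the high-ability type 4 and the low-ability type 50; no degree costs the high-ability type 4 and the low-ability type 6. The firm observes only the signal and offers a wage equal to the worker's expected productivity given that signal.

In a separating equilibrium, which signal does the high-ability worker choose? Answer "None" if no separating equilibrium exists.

Try high-ability → degree, low-ability → no degree:
  Under separation the firm infers type exactly: degree → high-ability (pays 107), no degree → low-ability (pays 71).
  High-ability: degree gives 107 − 4 = 103; no degree gives 71 − 4 = 67. No deviation. ✓
  Low-ability: no degree gives 71 − 6 = 65; degree gives 107 − 50 = 57. No deviation. ✓
Both hold — the high-ability type sends degree.

degree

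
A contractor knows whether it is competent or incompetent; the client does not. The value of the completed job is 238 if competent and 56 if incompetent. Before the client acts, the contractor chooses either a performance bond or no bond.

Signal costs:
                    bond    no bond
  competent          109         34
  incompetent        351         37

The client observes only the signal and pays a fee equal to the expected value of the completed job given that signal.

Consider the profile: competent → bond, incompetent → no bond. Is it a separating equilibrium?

Yes

Under separation the client infers type exactly: bond → competent (pays 238), no bond → incompetent (pays 56).
Competent: bond gives 238 − 109 = 129; no bond gives 56 − 34 = 22. No deviation. ✓
Incompetent: no bond gives 56 − 37 = 19; bond gives 238 − 351 = -113. No deviation. ✓
Neither type gains from mimicking the other.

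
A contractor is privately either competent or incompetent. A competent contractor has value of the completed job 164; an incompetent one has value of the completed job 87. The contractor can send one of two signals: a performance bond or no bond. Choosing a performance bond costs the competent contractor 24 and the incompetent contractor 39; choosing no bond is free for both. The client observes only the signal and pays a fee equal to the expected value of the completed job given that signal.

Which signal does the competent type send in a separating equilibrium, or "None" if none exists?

Try competent → bond, incompetent → no bond:
  If types separate, bond earns payment 164 and no bond earns 87.
  Competent: bond gives 164 − 24 = 140; no bond gives 87 − 0 = 87. No deviation. ✓
  Incompetent: no bond gives 87 − 0 = 87; bond gives 164 − 39 = 125. Would deviate. ✗
Try competent → no bond, incompetent → bond:
  If types separate, no bond earns payment 164 and bond earns 87.
  Competent: no bond gives 164 − 0 = 164; bond gives 87 − 24 = 63. No deviation. ✓
  Incompetent: bond gives 87 − 39 = 48; no bond gives 164 − 0 = 164. Would deviate. ✗
Neither assignment is incentive-compatible.

None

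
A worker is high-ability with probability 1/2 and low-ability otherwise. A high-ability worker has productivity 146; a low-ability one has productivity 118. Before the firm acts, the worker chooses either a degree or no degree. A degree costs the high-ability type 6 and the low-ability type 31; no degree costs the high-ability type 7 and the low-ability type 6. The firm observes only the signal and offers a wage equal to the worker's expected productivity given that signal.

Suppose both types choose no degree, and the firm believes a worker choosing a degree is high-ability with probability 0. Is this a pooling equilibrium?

Yes

At the pooled signal (no degree) the firm holds the prior 1/2 and pays 1/2·146 + 1/2·118 = 132. Off-path (degree) belief 0 gives 0·146 + 1·118 = 118.
High-ability: no degree gives 132 − 7 = 125; degree gives 118 − 6 = 112. Stays. ✓
Low-ability: no degree gives 132 − 6 = 126; degree gives 118 − 31 = 87. Stays. ✓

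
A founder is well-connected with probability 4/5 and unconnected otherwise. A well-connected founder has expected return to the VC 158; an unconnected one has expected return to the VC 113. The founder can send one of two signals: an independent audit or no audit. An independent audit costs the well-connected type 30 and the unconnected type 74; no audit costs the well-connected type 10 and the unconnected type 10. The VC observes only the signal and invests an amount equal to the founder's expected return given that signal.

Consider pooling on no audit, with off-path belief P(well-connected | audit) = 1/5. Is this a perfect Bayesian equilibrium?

Yes

At the pooled signal (no audit) the VC holds the prior 4/5 and pays 4/5·158 + 1/5·113 = 149. Off-path (audit) belief 1/5 gives 1/5·158 + 4/5·113 = 122.
Well-connected: no audit gives 149 − 10 = 139; audit gives 122 − 30 = 92. Stays. ✓
Unconnected: no audit gives 149 − 10 = 139; audit gives 122 − 74 = 48. Stays. ✓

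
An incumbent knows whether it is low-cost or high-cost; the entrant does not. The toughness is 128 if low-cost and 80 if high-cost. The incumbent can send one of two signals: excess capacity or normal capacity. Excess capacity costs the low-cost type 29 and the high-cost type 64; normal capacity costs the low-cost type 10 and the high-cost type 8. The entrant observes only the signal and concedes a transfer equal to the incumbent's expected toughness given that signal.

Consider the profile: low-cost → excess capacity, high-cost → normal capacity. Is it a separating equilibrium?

Under separation the entrant infers type exactly: excess capacity → low-cost (pays 128), normal capacity → high-cost (pays 80).
Low-cost: excess capacity gives 128 − 29 = 99; normal capacity gives 80 − 10 = 70. No deviation. ✓
High-cost: normal capacity gives 80 − 8 = 72; excess capacity gives 128 − 64 = 64. No deviation. ✓
Neither type gains from mimicking the other.

Yes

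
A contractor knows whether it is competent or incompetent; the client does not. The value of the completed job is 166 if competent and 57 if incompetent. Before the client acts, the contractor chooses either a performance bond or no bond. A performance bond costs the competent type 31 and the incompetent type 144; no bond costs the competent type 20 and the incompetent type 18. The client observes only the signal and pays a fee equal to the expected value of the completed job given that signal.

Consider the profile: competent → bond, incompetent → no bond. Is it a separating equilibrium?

Yes

If types separate, bond earns payment 166 and no bond earns 57.
Competent: bond gives 166 − 31 = 135; no bond gives 57 − 20 = 37. No deviation. ✓
Incompetent: no bond gives 57 − 18 = 39; bond gives 166 − 144 = 22. No deviation. ✓
Both incentive constraints hold.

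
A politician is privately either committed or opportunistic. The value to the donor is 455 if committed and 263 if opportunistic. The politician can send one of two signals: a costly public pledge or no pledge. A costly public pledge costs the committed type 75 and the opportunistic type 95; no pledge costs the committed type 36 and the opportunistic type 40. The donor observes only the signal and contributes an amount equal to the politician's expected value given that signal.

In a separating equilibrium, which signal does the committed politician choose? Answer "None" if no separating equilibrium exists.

None

Try committed → pledge, opportunistic → no pledge:
  Under separation the donor infers type exactly: pledge → committed (pays 455), no pledge → opportunistic (pays 263).
  Committed: pledge gives 455 − 75 = 380; no pledge gives 263 − 36 = 227. No deviation. ✓
  Opportunistic: no pledge gives 263 − 40 = 223; pledge gives 455 − 95 = 360. Would deviate. ✗
Try committed → no pledge, opportunistic → pledge:
  Under separation the donor infers type exactly: no pledge → committed (pays 455), pledge → opportunistic (pays 263).
  Committed: no pledge gives 455 − 36 = 419; pledge gives 263 − 75 = 188. No deviation. ✓
  Opportunistic: pledge gives 263 − 95 = 168; no pledge gives 455 − 40 = 415. Would deviate. ✗
Neither assignment is incentive-compatible.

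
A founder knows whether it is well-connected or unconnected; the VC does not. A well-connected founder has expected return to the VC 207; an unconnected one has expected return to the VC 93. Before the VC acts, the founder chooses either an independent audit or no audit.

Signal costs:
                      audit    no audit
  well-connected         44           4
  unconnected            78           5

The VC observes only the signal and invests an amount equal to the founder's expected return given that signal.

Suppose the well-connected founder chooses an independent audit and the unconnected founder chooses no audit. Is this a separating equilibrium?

If types separate, audit earns payment 207 and no audit earns 93.
Well-connected: audit gives 207 − 44 = 163; no audit gives 93 − 4 = 89. No deviation. ✓
Unconnected: no audit gives 93 − 5 = 88; audit gives 207 − 78 = 129. Would deviate. ✗

No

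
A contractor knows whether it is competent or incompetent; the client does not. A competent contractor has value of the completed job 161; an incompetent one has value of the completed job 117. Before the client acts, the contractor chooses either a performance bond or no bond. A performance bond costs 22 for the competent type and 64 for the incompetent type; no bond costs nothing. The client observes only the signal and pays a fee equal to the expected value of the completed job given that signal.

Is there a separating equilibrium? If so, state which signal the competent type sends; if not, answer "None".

bond

Try competent → bond, incompetent → no bond:
  Under separation the client infers type exactly: bond → competent (pays 161), no bond → incompetent (pays 117).
  Competent: bond gives 161 − 22 = 139; no bond gives 117 − 0 = 117. No deviation. ✓
  Incompetent: no bond gives 117 − 0 = 117; bond gives 161 − 64 = 97. No deviation. ✓
Both hold — the competent type sends bond.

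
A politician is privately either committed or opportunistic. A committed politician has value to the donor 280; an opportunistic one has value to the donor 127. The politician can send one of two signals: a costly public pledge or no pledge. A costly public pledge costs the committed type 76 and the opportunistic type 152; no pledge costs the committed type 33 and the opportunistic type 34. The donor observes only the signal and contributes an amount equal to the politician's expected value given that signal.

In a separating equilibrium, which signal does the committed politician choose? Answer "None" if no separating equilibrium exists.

Try committed → pledge, opportunistic → no pledge:
  If types separate, pledge earns payment 280 and no pledge earns 127.
  Committed: pledge gives 280 − 76 = 204; no pledge gives 127 − 33 = 94. No deviation. ✓
  Opportunistic: no pledge gives 127 − 34 = 93; pledge gives 280 − 152 = 128. Would deviate. ✗
Try committed → no pledge, opportunistic → pledge:
  If types separate, no pledge earns payment 280 and pledge earns 127.
  Committed: no pledge gives 280 − 33 = 247; pledge gives 127 − 76 = 51. No deviation. ✓
  Opportunistic: pledge gives 127 − 152 = -25; no pledge gives 280 − 34 = 246. Would deviate. ✗
Neither assignment is incentive-compatible.

None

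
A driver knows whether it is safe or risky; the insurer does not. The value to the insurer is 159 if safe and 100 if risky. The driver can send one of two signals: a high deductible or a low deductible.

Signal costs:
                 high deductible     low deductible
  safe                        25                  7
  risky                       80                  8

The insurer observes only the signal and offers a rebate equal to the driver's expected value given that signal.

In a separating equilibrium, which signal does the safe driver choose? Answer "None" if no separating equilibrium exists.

Try safe → high deductible, risky → low deductible:
  If types separate, high deductible earns payment 159 and low deductible earns 100.
  Safe: high deductible gives 159 − 25 = 134; low deductible gives 100 − 7 = 93. No deviation. ✓
  Risky: low deductible gives 100 − 8 = 92; high deductible gives 159 − 80 = 79. No deviation. ✓
Both hold — the safe type sends high deductible.

high deductible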